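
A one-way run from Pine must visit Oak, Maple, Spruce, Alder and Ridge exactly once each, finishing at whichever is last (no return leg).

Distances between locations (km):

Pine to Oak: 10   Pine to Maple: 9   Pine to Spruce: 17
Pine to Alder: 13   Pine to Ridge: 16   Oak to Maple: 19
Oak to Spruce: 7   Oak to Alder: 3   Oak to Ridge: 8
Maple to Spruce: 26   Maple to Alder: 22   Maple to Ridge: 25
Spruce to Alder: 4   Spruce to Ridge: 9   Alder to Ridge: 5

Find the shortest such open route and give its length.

There are 5! = 120 possible orderings.
Pine → Oak → Maple → Spruce → Alder → Ridge: 10+19+26+4+5 = 64
Pine → Oak → Maple → Spruce → Ridge → Alder: 10+19+26+9+5 = 69
Pine → Oak → Maple → Alder → Spruce → Ridge: 10+19+22+4+9 = 64
Pine → Oak → Maple → Alder → Ridge → Spruce: 10+19+22+5+9 = 65
Pine → Oak → Maple → Ridge → Spruce → Alder: 10+19+25+9+4 = 67
Pine → Oak → Maple → Ridge → Alder → Spruce: 10+19+25+5+4 = 63
Pine → Oak → Spruce → Maple → Alder → Ridge: 10+7+26+22+5 = 70
Pine → Oak → Spruce → Maple → Ridge → Alder: 10+7+26+25+5 = 73
Pine → Oak → Spruce → Alder → Maple → Ridge: 10+7+4+22+25 = 68
Pine → Oak → Spruce → Alder → Ridge → Maple: 10+7+4+5+25 = 51
Pine → Oak → Spruce → Ridge → Maple → Alder: 10+7+9+25+22 = 73
Pine → Oak → Spruce → Ridge → Alder → Maple: 10+7+9+5+22 = 53
Pine → Oak → Alder → Maple → Spruce → Ridge: 10+3+22+26+9 = 70
Pine → Oak → Alder → Maple → Ridge → Spruce: 10+3+22+25+9 = 69
… (106 more)
Pine → Maple → Oak → Spruce → Alder → Ridge: 9+19+7+4+5 = 44  ← best
The minimum is 44.
One shortest path: Pine → Maple → Oak → Spruce → Alder → Ridge.

Minimum one-way distance = 44 km.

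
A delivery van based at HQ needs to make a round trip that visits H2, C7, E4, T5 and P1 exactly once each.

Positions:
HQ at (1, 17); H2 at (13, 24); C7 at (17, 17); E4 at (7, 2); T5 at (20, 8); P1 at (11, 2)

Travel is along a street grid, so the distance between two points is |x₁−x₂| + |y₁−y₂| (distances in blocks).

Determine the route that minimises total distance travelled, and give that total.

Shortest round trip = 82 blocks.

HQ→H2→C7→E4→T5→P1→HQ: 19+11+25+19+15+25 = 114
HQ→H2→C7→E4→P1→T5→HQ: 19+11+25+4+15+28 = 102
HQ→H2→C7→T5→E4→P1→HQ: 19+11+12+19+4+25 = 90
HQ→H2→C7→T5→P1→E4→HQ: 19+11+12+15+4+21 = 82
HQ→H2→C7→P1→E4→T5→HQ: 19+11+21+4+19+28 = 102
HQ→H2→C7→P1→T5→E4→HQ: 19+11+21+15+19+21 = 106
HQ→H2→E4→C7→T5→P1→HQ: 19+28+25+12+15+25 = 124
HQ→H2→E4→C7→P1→T5→HQ: 19+28+25+21+15+28 = 136
HQ→H2→E4→T5→C7→P1→HQ: 19+28+19+12+21+25 = 124
HQ→H2→E4→T5→P1→C7→HQ: 19+28+19+15+21+16 = 118
HQ→H2→E4→P1→C7→T5→HQ: 19+28+4+21+12+28 = 112
HQ→H2→E4→P1→T5→C7→HQ: 19+28+4+15+12+16 = 94
HQ→H2→T5→C7→E4→P1→HQ: 19+23+12+25+4+25 = 108
HQ→H2→T5→C7→P1→E4→HQ: 19+23+12+21+4+21 = 100
… (46 more)
The minimum is 82.
One optimal route: HQ → H2 → C7 → T5 → P1 → E4 → HQ (or its reverse).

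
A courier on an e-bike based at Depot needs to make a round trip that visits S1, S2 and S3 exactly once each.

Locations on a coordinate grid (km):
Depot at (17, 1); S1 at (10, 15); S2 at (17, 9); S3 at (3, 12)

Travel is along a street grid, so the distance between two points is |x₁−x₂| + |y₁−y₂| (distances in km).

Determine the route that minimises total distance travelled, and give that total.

With 3 stops there are 3!/2 = 3 distinct round trips (a route and its reverse cost the same).
Depot → S1 → S2 → S3 → Depot: 21+13+17+25 = 76
Depot → S1 → S3 → S2 → Depot: 21+10+17+8 = 56
Depot → S2 → S1 → S3 → Depot: 8+13+10+25 = 56
The minimum is 56.
One optimal route: Depot → S1 → S3 → S2 → Depot (or its reverse).

Shortest round trip = 56 km.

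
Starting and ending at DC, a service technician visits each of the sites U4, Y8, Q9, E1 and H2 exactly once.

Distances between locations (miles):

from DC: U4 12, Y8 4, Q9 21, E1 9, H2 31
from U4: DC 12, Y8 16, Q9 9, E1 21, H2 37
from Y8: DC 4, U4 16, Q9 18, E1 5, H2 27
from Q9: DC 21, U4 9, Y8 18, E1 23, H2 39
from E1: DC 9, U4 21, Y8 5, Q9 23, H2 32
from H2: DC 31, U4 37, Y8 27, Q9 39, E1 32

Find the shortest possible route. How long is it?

DC - U4 - Y8 - Q9 - E1 - H2 - DC: 12+16+18+23+32+31 = 132
DC - U4 - Y8 - Q9 - H2 - E1 - DC: 12+16+18+39+32+9 = 126
DC - U4 - Y8 - E1 - Q9 - H2 - DC: 12+16+5+23+39+31 = 126
DC - U4 - Y8 - E1 - H2 - Q9 - DC: 12+16+5+32+39+21 = 125
DC - U4 - Y8 - H2 - Q9 - E1 - DC: 12+16+27+39+23+9 = 126
DC - U4 - Y8 - H2 - E1 - Q9 - DC: 12+16+27+32+23+21 = 131
DC - U4 - Q9 - Y8 - E1 - H2 - DC: 12+9+18+5+32+31 = 107
DC - U4 - Q9 - Y8 - H2 - E1 - DC: 12+9+18+27+32+9 = 107
DC - U4 - Q9 - E1 - Y8 - H2 - DC: 12+9+23+5+27+31 = 107
DC - U4 - Q9 - E1 - H2 - Y8 - DC: 12+9+23+32+27+4 = 107
DC - U4 - Q9 - H2 - Y8 - E1 - DC: 12+9+39+27+5+9 = 101
DC - U4 - Q9 - H2 - E1 - Y8 - DC: 12+9+39+32+5+4 = 101
DC - U4 - E1 - Y8 - Q9 - H2 - DC: 12+21+5+18+39+31 = 126
DC - U4 - E1 - Y8 - H2 - Q9 - DC: 12+21+5+27+39+21 = 125
… (46 more)
The minimum is 101.
One optimal route: DC → U4 → Q9 → H2 → Y8 → E1 → DC (or its reverse).

Minimum total distance: 101 miles.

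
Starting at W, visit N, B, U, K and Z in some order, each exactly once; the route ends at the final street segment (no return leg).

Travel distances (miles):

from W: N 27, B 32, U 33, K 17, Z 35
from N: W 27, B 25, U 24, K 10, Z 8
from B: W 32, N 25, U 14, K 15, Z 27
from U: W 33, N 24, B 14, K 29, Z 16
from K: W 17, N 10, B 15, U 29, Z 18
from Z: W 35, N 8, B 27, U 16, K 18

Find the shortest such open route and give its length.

There are 5! = 120 possible orderings.
W → N → B → U → K → Z: 27+25+14+29+18 = 113
W → N → B → U → Z → K: 27+25+14+16+18 = 100
W → N → B → K → U → Z: 27+25+15+29+16 = 112
W → N → B → K → Z → U: 27+25+15+18+16 = 101
W → N → B → Z → U → K: 27+25+27+16+29 = 124
W → N → B → Z → K → U: 27+25+27+18+29 = 126
W → N → U → B → K → Z: 27+24+14+15+18 = 98
W → N → U → B → Z → K: 27+24+14+27+18 = 110
W → N → U → K → B → Z: 27+24+29+15+27 = 122
W → N → U → K → Z → B: 27+24+29+18+27 = 125
W → N → U → Z → B → K: 27+24+16+27+15 = 109
W → N → U → Z → K → B: 27+24+16+18+15 = 100
W → N → K → B → U → Z: 27+10+15+14+16 = 82
W → N → K → B → Z → U: 27+10+15+27+16 = 95
… (106 more)
W → K → N → Z → U → B: 17+10+8+16+14 = 65  ← best
The minimum is 65.
One shortest path: W → K → N → Z → U → B.

Shortest open route: 65 miles.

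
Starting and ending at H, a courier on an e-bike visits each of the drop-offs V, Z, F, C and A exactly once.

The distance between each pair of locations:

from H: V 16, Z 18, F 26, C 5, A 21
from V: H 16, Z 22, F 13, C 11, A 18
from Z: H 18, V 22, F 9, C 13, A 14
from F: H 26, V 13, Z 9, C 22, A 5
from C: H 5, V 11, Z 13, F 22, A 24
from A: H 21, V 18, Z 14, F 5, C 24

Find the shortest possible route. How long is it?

With 5 stops there are 5!/2 = 60 distinct round trips (a route and its reverse cost the same).
H→V→Z→F→C→A→H: 16+22+9+22+24+21 = 114
H→V→Z→F→A→C→H: 16+22+9+5+24+5 = 81
H→V→Z→C→F→A→H: 16+22+13+22+5+21 = 99
H→V→Z→C→A→F→H: 16+22+13+24+5+26 = 106
H→V→Z→A→F→C→H: 16+22+14+5+22+5 = 84
H→V→Z→A→C→F→H: 16+22+14+24+22+26 = 124
H→V→F→Z→C→A→H: 16+13+9+13+24+21 = 96
H→V→F→Z→A→C→H: 16+13+9+14+24+5 = 81
H→V→F→C→Z→A→H: 16+13+22+13+14+21 = 99
H→V→F→C→A→Z→H: 16+13+22+24+14+18 = 107
H→V→F→A→Z→C→H: 16+13+5+14+13+5 = 66
H→V→F→A→C→Z→H: 16+13+5+24+13+18 = 89
H→V→C→Z→F→A→H: 16+11+13+9+5+21 = 75
H→V→C→Z→A→F→H: 16+11+13+14+5+26 = 85
… (46 more)
The minimum is 66.
One optimal route: H → V → F → A → Z → C → H (or its reverse).

66 — the shortest possible round trip.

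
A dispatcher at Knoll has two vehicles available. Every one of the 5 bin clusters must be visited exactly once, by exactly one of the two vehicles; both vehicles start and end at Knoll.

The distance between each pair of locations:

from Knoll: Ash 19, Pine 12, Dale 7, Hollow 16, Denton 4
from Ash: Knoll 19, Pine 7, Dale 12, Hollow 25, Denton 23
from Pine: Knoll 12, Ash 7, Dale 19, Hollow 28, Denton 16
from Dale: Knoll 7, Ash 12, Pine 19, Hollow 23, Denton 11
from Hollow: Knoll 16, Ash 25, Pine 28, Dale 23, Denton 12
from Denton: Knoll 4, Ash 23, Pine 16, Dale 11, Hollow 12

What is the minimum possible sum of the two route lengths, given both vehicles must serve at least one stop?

70 — the smallest possible combined total.

Try each way of splitting the stops between the two vehicles (each non-empty) and, for each split, find the best tour for each vehicle:
  {Ash} + {Pine, Dale, Hollow, Denton}: 38 + 70 = 108
  {Pine} + {Ash, Dale, Hollow, Denton}: 24 + 60 = 84
  {Ash, Pine} + {Dale, Hollow, Denton}: 38 + 46 = 84
  {Dale} + {Ash, Pine, Hollow, Denton}: 14 + 60 = 74
  {Ash, Dale} + {Pine, Hollow, Denton}: 38 + 56 = 94
  {Pine, Dale} + {Ash, Hollow, Denton}: 38 + 60 = 98
  … (15 splits in total)
  {Ash, Pine, Dale} + {Hollow, Denton}: 38 + 32 = 70  ← best
Best: vehicle 1 Knoll → Pine → Ash → Dale → Knoll = 38; vehicle 2 Knoll → Hollow → Denton → Knoll = 32; combined 70.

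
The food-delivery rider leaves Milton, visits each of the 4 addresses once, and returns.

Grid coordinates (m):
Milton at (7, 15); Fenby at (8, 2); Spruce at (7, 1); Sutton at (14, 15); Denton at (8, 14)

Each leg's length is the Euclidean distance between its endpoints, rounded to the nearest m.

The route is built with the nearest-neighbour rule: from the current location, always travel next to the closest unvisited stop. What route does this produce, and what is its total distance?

At Milton the remaining stops are Denton 1, Sutton 7, Fenby 13, Spruce 14; go to Denton.
At Denton the remaining stops are Sutton 6, Fenby 12, Spruce 13; go to Sutton.
At Sutton the remaining stops are Fenby 14, Spruce 16; go to Fenby.
At Fenby the remaining stops are Spruce 1; go to Spruce.
Return Spruce→Milton: 14.
Total = 1 + 6 + 14 + 1 + 14 = 36.

36 m along Milton → Denton → Sutton → Fenby → Spruce → Milton.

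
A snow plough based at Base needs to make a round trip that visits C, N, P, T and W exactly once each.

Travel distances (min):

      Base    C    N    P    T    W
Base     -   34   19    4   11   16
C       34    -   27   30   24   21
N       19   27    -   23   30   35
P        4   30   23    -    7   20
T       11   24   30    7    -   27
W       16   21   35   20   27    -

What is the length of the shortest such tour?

105 min — the shortest possible round trip.

With 5 stops there are 5!/2 = 60 distinct round trips (a route and its reverse cost the same).
Base→C→N→P→T→W→Base: 34+27+23+7+27+16 = 134
Base→C→N→P→W→T→Base: 34+27+23+20+27+11 = 142
Base→C→N→T→P→W→Base: 34+27+30+7+20+16 = 134
Base→C→N→T→W→P→Base: 34+27+30+27+20+4 = 142
Base→C→N→W→P→T→Base: 34+27+35+20+7+11 = 134
Base→C→N→W→T→P→Base: 34+27+35+27+7+4 = 134
Base→C→P→N→T→W→Base: 34+30+23+30+27+16 = 160
Base→C→P→N→W→T→Base: 34+30+23+35+27+11 = 160
Base→C→P→T→N→W→Base: 34+30+7+30+35+16 = 152
Base→C→P→T→W→N→Base: 34+30+7+27+35+19 = 152
Base→C→P→W→N→T→Base: 34+30+20+35+30+11 = 160
Base→C→P→W→T→N→Base: 34+30+20+27+30+19 = 160
Base→C→T→N→P→W→Base: 34+24+30+23+20+16 = 147
Base→C→T→N→W→P→Base: 34+24+30+35+20+4 = 147
… (46 more)
Base→N→C→W→P→T→Base: 19+27+21+20+7+11 = 105  ← best
The minimum is 105.
One optimal route: Base → N → C → W → P → T → Base (or its reverse).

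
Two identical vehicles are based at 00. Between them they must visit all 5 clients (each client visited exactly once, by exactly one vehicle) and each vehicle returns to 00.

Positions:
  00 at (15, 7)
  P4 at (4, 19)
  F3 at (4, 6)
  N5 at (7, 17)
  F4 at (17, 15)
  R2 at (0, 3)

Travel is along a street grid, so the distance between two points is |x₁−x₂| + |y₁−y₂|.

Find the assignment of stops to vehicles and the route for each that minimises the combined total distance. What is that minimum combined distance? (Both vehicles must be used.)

82 — the smallest possible combined total.

There are 2^4 − 1 = 15 ways to divide the 5 stops into two non-empty groups. For each, the best each vehicle can do is its own shortest tour through its group:
  {P4} + {F3, N5, F4, R2}: 46 + 62 = 108
  {F3} + {P4, N5, F4, R2}: 24 + 66 = 90
  {P4, F3} + {N5, F4, R2}: 48 + 62 = 110
  {N5} + {P4, F3, F4, R2}: 36 + 66 = 102
  {P4, N5} + {F3, F4, R2}: 46 + 58 = 104
  {F3, N5} + {P4, F4, R2}: 44 + 66 = 110
  … (15 splits in total)
  {F4} + {P4, F3, N5, R2}: 20 + 62 = 82  ← best
Best: vehicle 1 00 → F4 → 00 = 20; vehicle 2 00 → F3 → R2 → P4 → N5 → 00 = 62; combined 82.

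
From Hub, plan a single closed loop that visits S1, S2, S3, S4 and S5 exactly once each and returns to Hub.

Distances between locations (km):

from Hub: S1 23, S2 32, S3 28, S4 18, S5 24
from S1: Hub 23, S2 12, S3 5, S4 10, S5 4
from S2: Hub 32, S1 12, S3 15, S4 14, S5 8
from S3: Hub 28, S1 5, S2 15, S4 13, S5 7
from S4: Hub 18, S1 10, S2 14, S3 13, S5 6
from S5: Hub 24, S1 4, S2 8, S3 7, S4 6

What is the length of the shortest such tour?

Shortest round trip = 75 km.

Hub - S1 - S2 - S3 - S4 - S5 - Hub: 23+12+15+13+6+24 = 93
Hub - S1 - S2 - S3 - S5 - S4 - Hub: 23+12+15+7+6+18 = 81
Hub - S1 - S2 - S4 - S3 - S5 - Hub: 23+12+14+13+7+24 = 93
Hub - S1 - S2 - S4 - S5 - S3 - Hub: 23+12+14+6+7+28 = 90
Hub - S1 - S2 - S5 - S3 - S4 - Hub: 23+12+8+7+13+18 = 81
Hub - S1 - S2 - S5 - S4 - S3 - Hub: 23+12+8+6+13+28 = 90
Hub - S1 - S3 - S2 - S4 - S5 - Hub: 23+5+15+14+6+24 = 87
Hub - S1 - S3 - S2 - S5 - S4 - Hub: 23+5+15+8+6+18 = 75
Hub - S1 - S3 - S4 - S2 - S5 - Hub: 23+5+13+14+8+24 = 87
Hub - S1 - S3 - S4 - S5 - S2 - Hub: 23+5+13+6+8+32 = 87
Hub - S1 - S3 - S5 - S2 - S4 - Hub: 23+5+7+8+14+18 = 75
Hub - S1 - S3 - S5 - S4 - S2 - Hub: 23+5+7+6+14+32 = 87
Hub - S1 - S4 - S2 - S3 - S5 - Hub: 23+10+14+15+7+24 = 93
Hub - S1 - S4 - S2 - S5 - S3 - Hub: 23+10+14+8+7+28 = 90
… (46 more)
The minimum is 75.
One optimal route: Hub → S1 → S3 → S2 → S5 → S4 → Hub (or its reverse).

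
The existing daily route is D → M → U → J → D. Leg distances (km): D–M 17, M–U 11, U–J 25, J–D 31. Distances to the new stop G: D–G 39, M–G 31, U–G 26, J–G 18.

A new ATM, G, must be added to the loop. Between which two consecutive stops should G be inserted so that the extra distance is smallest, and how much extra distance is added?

Insertion cost between consecutive stops i–j is d(i,G) + d(G,j) − d(i,j):
  between D and M: 39 + 31 − 17 = 53
  between M and U: 31 + 26 − 11 = 46
  between U and J: 26 + 18 − 25 = 19
  between J and D: 18 + 39 − 31 = 26
Cheapest insertion is between U and J, adding 19.
New total = 84 + 19 = 103.

Minimum extra distance: 19 km, inserting G between U and J.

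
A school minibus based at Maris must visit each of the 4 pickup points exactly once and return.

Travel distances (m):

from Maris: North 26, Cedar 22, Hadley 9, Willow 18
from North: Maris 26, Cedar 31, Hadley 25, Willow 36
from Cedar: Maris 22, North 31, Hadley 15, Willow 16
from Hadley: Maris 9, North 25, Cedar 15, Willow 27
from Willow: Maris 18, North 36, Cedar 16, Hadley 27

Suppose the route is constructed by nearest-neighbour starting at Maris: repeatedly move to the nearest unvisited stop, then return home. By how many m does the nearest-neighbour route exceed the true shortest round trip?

From Maris: Hadley=9, Willow=18, Cedar=22, North=26 → choose Hadley (9).
From Hadley: Cedar=15, North=25, Willow=27 → choose Cedar (15).
From Cedar: Willow=16, North=31 → choose Willow (16).
From Willow: North=36 → choose North (36).
NN route Maris → Hadley → Cedar → Willow → North → Maris costs 102.
Optimal: Maris → Hadley → North → Cedar → Willow → Maris costs 99 (by enumerating all 12 distinct tours).
Excess = 102 − 99 = 3.

3 m longer than the optimal tour.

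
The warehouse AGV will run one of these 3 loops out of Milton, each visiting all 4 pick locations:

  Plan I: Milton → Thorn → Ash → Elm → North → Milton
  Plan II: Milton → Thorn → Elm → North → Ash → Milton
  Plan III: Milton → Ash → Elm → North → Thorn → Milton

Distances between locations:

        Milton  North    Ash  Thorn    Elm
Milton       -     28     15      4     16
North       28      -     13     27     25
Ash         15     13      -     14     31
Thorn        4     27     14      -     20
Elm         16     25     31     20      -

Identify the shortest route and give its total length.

77 — Plan II is the shortest.

Plan I: 4 + 14 + 31 + 25 + 28 = 102
Plan II: 4 + 20 + 25 + 13 + 15 = 77
Plan III: 15 + 31 + 25 + 27 + 4 = 102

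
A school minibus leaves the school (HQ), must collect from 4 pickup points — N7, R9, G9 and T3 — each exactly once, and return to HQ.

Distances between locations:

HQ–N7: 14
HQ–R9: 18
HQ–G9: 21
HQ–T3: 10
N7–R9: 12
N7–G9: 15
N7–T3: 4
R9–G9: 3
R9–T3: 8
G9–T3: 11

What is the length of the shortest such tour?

50 — the shortest possible round trip.

There are 12 distinct closed tours to check (reversals are equivalent).
HQ→N7→R9→G9→T3→HQ: 14+12+3+11+10 = 50
HQ→N7→R9→T3→G9→HQ: 14+12+8+11+21 = 66
HQ→N7→G9→R9→T3→HQ: 14+15+3+8+10 = 50
HQ→N7→G9→T3→R9→HQ: 14+15+11+8+18 = 66
HQ→N7→T3→R9→G9→HQ: 14+4+8+3+21 = 50
HQ→N7→T3→G9→R9→HQ: 14+4+11+3+18 = 50
HQ→R9→N7→G9→T3→HQ: 18+12+15+11+10 = 66
HQ→R9→N7→T3→G9→HQ: 18+12+4+11+21 = 66
HQ→R9→G9→N7→T3→HQ: 18+3+15+4+10 = 50
HQ→R9→T3→N7→G9→HQ: 18+8+4+15+21 = 66
HQ→G9→N7→R9→T3→HQ: 21+15+12+8+10 = 66
HQ→G9→R9→N7→T3→HQ: 21+3+12+4+10 = 50
The minimum is 50.
One optimal route: HQ → N7 → R9 → G9 → T3 → HQ (or its reverse).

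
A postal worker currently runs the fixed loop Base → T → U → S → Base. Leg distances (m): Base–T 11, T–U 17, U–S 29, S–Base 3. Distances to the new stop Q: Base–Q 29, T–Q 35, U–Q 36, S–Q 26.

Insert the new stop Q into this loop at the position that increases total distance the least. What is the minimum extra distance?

Insertion cost between consecutive stops i–j is d(i,Q) + d(Q,j) − d(i,j):
  between Base and T: 29 + 35 − 11 = 53
  between T and U: 35 + 36 − 17 = 54
  between U and S: 36 + 26 − 29 = 33
  between S and Base: 26 + 29 − 3 = 52
Cheapest insertion is between U and S, adding 33.
New total = 60 + 33 = 93.

Adding 33 m by placing Q on the U–S leg.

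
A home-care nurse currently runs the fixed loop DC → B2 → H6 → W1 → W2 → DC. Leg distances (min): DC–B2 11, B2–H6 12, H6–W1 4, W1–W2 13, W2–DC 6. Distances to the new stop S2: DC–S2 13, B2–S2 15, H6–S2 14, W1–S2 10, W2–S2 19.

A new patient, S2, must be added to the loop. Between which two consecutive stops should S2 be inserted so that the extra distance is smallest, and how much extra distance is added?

Adding 16 min by placing S2 on the W1–W2 leg.

Insertion cost between consecutive stops i–j is d(i,S2) + d(S2,j) − d(i,j):
  between DC and B2: 13 + 15 − 11 = 17
  between B2 and H6: 15 + 14 − 12 = 17
  between H6 and W1: 14 + 10 − 4 = 20
  between W1 and W2: 10 + 19 − 13 = 16
  between W2 and DC: 19 + 13 − 6 = 26
Cheapest insertion is between W1 and W2, adding 16.
New total = 46 + 16 = 62.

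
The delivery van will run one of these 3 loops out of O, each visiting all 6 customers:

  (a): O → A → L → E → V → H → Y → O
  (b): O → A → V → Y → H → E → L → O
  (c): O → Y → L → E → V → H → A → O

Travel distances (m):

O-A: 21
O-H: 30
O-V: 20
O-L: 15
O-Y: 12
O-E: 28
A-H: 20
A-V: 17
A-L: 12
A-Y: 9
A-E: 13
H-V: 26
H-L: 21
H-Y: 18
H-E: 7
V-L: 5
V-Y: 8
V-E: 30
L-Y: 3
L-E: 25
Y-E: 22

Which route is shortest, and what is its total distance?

(a): 21 + 12 + 25 + 30 + 26 + 18 + 12 = 144
(b): 21 + 17 + 8 + 18 + 7 + 25 + 15 = 111
(c): 12 + 3 + 25 + 30 + 26 + 20 + 21 = 137

Shortest is (b), total 111 m.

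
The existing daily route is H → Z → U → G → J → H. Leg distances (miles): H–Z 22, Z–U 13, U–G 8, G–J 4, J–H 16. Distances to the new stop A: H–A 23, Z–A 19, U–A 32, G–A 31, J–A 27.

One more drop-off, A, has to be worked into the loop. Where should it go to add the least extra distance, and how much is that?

Insertion cost between consecutive stops i–j is d(i,A) + d(A,j) − d(i,j):
  between H and Z: 23 + 19 − 22 = 20
  between Z and U: 19 + 32 − 13 = 38
  between U and G: 32 + 31 − 8 = 55
  between G and J: 31 + 27 − 4 = 54
  between J and H: 27 + 23 − 16 = 34
Cheapest insertion is between H and Z, adding 20.
New total = 63 + 20 = 83.

Adding 20 miles by placing A on the H–Z leg.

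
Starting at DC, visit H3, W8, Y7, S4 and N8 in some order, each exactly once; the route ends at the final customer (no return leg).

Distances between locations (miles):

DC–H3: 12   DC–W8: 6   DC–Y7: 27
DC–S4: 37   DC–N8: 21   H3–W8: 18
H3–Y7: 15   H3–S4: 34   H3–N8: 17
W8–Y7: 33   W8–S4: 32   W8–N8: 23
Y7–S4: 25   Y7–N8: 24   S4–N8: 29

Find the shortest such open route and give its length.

Minimum one-way distance = 86 miles.

There are 5! = 120 possible orderings.
DC→H3→W8→Y7→S4→N8: 12+18+33+25+29 = 117
DC→H3→W8→Y7→N8→S4: 12+18+33+24+29 = 116
DC→H3→W8→S4→Y7→N8: 12+18+32+25+24 = 111
DC→H3→W8→S4→N8→Y7: 12+18+32+29+24 = 115
DC→H3→W8→N8→Y7→S4: 12+18+23+24+25 = 102
DC→H3→W8→N8→S4→Y7: 12+18+23+29+25 = 107
DC→H3→Y7→W8→S4→N8: 12+15+33+32+29 = 121
DC→H3→Y7→W8→N8→S4: 12+15+33+23+29 = 112
DC→H3→Y7→S4→W8→N8: 12+15+25+32+23 = 107
DC→H3→Y7→S4→N8→W8: 12+15+25+29+23 = 104
DC→H3→Y7→N8→W8→S4: 12+15+24+23+32 = 106
DC→H3→Y7→N8→S4→W8: 12+15+24+29+32 = 112
DC→H3→S4→W8→Y7→N8: 12+34+32+33+24 = 135
DC→H3→S4→W8→N8→Y7: 12+34+32+23+24 = 125
… (106 more)
DC→W8→N8→H3→Y7→S4: 6+23+17+15+25 = 86  ← best
The minimum is 86.
One shortest path: DC → W8 → N8 → H3 → Y7 → S4.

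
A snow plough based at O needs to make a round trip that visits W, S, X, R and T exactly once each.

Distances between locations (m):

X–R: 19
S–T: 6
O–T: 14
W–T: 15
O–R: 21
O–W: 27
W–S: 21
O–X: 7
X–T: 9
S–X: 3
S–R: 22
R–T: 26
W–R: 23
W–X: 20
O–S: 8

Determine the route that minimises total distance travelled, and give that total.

With 5 stops there are 5!/2 = 60 distinct round trips (a route and its reverse cost the same).
O→W→S→X→R→T→O: 27+21+3+19+26+14 = 110
O→W→S→X→T→R→O: 27+21+3+9+26+21 = 107
O→W→S→R→X→T→O: 27+21+22+19+9+14 = 112
O→W→S→R→T→X→O: 27+21+22+26+9+7 = 112
O→W→S→T→X→R→O: 27+21+6+9+19+21 = 103
O→W→S→T→R→X→O: 27+21+6+26+19+7 = 106
O→W→X→S→R→T→O: 27+20+3+22+26+14 = 112
O→W→X→S→T→R→O: 27+20+3+6+26+21 = 103
O→W→X→R→S→T→O: 27+20+19+22+6+14 = 108
O→W→X→R→T→S→O: 27+20+19+26+6+8 = 106
O→W→X→T→S→R→O: 27+20+9+6+22+21 = 105
O→W→X→T→R→S→O: 27+20+9+26+22+8 = 112
O→W→R→S→X→T→O: 27+23+22+3+9+14 = 98
O→W→R→S→T→X→O: 27+23+22+6+9+7 = 94
… (46 more)
O→X→S→T→W→R→O: 7+3+6+15+23+21 = 75  ← best
The minimum is 75.
One optimal route: O → X → S → T → W → R → O (or its reverse).

75 m — the shortest possible round trip.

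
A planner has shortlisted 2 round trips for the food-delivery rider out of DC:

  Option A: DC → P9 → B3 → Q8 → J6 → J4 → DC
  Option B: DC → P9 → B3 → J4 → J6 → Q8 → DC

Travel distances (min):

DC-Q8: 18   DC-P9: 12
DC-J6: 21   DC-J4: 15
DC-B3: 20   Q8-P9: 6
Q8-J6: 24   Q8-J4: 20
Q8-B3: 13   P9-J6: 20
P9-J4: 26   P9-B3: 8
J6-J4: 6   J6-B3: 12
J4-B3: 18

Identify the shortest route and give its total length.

78 min — Option A is the shortest.

Option A: 12 + 8 + 13 + 24 + 6 + 15 = 78
Option B: 12 + 8 + 18 + 6 + 24 + 18 = 86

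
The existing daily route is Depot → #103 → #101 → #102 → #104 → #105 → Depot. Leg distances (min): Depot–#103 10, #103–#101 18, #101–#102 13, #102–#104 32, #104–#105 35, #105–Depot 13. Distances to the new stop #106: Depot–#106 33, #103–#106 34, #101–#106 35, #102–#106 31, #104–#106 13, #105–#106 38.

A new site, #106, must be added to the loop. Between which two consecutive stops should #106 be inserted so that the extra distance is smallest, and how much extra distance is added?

Minimum extra distance: 12 min, inserting #106 between #102 and #104.

Insertion cost between consecutive stops i–j is d(i,#106) + d(#106,j) − d(i,j):
  between Depot and #103: 33 + 34 − 10 = 57
  between #103 and #101: 34 + 35 − 18 = 51
  between #101 and #102: 35 + 31 − 13 = 53
  between #102 and #104: 31 + 13 − 32 = 12
  between #104 and #105: 13 + 38 − 35 = 16
  between #105 and Depot: 38 + 33 − 13 = 58
Cheapest insertion is between #102 and #104, adding 12.
New total = 121 + 12 = 133.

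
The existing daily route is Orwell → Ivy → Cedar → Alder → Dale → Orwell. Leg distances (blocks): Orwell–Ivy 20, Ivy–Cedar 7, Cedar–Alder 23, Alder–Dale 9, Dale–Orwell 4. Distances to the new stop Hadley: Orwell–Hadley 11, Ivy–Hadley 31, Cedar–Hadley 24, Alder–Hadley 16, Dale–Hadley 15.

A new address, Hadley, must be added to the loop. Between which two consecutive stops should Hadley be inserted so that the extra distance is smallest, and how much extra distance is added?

Insertion cost between consecutive stops i–j is d(i,Hadley) + d(Hadley,j) − d(i,j):
  between Orwell and Ivy: 11 + 31 − 20 = 22
  between Ivy and Cedar: 31 + 24 − 7 = 48
  between Cedar and Alder: 24 + 16 − 23 = 17
  between Alder and Dale: 16 + 15 − 9 = 22
  between Dale and Orwell: 15 + 11 − 4 = 22
Cheapest insertion is between Cedar and Alder, adding 17.
New total = 63 + 17 = 80.

Minimum extra distance: 17 blocks, inserting Hadley between Cedar and Alder.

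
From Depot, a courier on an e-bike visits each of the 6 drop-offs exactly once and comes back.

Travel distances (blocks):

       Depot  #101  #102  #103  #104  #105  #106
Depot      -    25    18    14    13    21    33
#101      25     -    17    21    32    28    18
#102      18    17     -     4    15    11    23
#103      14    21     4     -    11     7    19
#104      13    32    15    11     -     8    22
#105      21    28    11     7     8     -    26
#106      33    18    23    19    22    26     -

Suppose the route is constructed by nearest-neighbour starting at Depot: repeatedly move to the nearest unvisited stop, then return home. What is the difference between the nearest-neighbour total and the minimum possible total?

The nearest-neighbour route is 2 blocks longer than optimal.

From Depot: #104=13, #103=14, #102=18, #105=21, #101=25, #106=33 → choose #104 (13).
From #104: #105=8, #103=11, #102=15, #106=22, #101=32 → choose #105 (8).
From #105: #103=7, #102=11, #106=26, #101=28 → choose #103 (7).
From #103: #102=4, #106=19, #101=21 → choose #102 (4).
From #102: #101=17, #106=23 → choose #101 (17).
From #101: #106=18 → choose #106 (18).
NN route Depot → #104 → #105 → #103 → #102 → #101 → #106 → Depot costs 100.
Optimal: Depot → #101 → #106 → #102 → #103 → #105 → #104 → Depot costs 98 (by enumerating all 360 distinct tours).
Excess = 100 − 98 = 2.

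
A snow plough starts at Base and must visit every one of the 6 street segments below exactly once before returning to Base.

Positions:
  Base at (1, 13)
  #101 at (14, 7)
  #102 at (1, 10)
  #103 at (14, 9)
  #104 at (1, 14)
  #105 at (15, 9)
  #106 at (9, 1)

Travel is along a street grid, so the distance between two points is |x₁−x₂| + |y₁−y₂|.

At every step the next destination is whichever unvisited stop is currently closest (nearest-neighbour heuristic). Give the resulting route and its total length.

From Base: distances to unvisited — #104=1, #102=3, #103=17, #105=18, #101=19, #106=20. Nearest is #104 (1).
From #104: distances to unvisited — #102=4, #103=18, #105=19, #101=20, #106=21. Nearest is #102 (4).
From #102: distances to unvisited — #103=14, #105=15, #101=16, #106=17. Nearest is #103 (14).
From #103: distances to unvisited — #105=1, #101=2, #106=13. Nearest is #105 (1).
From #105: distances to unvisited — #101=3, #106=14. Nearest is #101 (3).
From #101: distances to unvisited — #106=11. Nearest is #106 (11).
Return #106→Base: 20.
Total = 1 + 4 + 14 + 1 + 3 + 11 + 20 = 54.

Total distance 54 via the nearest-neighbour route Base → #104 → #102 → #103 → #105 → #101 → #106 → Base.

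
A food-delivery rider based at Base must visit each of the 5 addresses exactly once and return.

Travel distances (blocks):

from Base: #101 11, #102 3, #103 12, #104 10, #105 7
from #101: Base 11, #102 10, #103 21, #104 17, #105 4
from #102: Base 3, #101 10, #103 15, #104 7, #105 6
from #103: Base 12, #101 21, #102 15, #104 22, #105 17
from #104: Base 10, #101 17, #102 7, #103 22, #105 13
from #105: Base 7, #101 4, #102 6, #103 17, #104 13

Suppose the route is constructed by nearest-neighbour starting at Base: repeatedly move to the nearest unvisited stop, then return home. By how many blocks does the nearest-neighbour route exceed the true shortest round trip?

From Base: #102=3, #105=7, #104=10, #101=11, #103=12 → choose #102 (3).
From #102: #105=6, #104=7, #101=10, #103=15 → choose #105 (6).
From #105: #101=4, #104=13, #103=17 → choose #101 (4).
From #101: #104=17, #103=21 → choose #104 (17).
From #104: #103=22 → choose #103 (22).
NN route Base → #102 → #105 → #101 → #104 → #103 → Base costs 64.
Optimal: Base → #102 → #104 → #101 → #105 → #103 → Base costs 60 (by enumerating all 60 distinct tours).
Excess = 64 − 60 = 4.

4 blocks longer than the optimal tour.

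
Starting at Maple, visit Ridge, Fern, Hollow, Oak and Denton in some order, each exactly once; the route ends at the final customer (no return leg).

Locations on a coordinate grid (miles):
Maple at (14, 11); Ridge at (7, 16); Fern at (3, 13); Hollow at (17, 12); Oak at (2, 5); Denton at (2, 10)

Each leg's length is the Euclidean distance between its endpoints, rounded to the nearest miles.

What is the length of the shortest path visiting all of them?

There are 5! = 120 possible orderings.
Maple - Ridge - Fern - Hollow - Oak - Denton: 9+5+14+17+5 = 50
Maple - Ridge - Fern - Hollow - Denton - Oak: 9+5+14+15+5 = 48
Maple - Ridge - Fern - Oak - Hollow - Denton: 9+5+8+17+15 = 54
Maple - Ridge - Fern - Oak - Denton - Hollow: 9+5+8+5+15 = 42
Maple - Ridge - Fern - Denton - Hollow - Oak: 9+5+3+15+17 = 49
Maple - Ridge - Fern - Denton - Oak - Hollow: 9+5+3+5+17 = 39
Maple - Ridge - Hollow - Fern - Oak - Denton: 9+11+14+8+5 = 47
Maple - Ridge - Hollow - Fern - Denton - Oak: 9+11+14+3+5 = 42
Maple - Ridge - Hollow - Oak - Fern - Denton: 9+11+17+8+3 = 48
Maple - Ridge - Hollow - Oak - Denton - Fern: 9+11+17+5+3 = 45
Maple - Ridge - Hollow - Denton - Fern - Oak: 9+11+15+3+8 = 46
Maple - Ridge - Hollow - Denton - Oak - Fern: 9+11+15+5+8 = 48
Maple - Ridge - Oak - Fern - Hollow - Denton: 9+12+8+14+15 = 58
Maple - Ridge - Oak - Fern - Denton - Hollow: 9+12+8+3+15 = 47
… (106 more)
Maple - Hollow - Ridge - Fern - Denton - Oak: 3+11+5+3+5 = 27  ← best
The minimum is 27.
One shortest path: Maple → Hollow → Ridge → Fern → Denton → Oak.

Shortest open route: 27 miles.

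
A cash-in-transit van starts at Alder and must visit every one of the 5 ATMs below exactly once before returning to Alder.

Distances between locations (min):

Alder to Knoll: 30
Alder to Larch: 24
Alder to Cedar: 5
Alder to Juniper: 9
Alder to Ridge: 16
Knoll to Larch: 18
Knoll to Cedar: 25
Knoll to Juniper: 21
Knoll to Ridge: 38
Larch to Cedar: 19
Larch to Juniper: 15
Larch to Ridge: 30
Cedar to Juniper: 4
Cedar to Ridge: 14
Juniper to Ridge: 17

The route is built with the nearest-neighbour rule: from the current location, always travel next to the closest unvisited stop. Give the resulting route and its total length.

Total distance 96 min via the nearest-neighbour route Alder → Cedar → Juniper → Larch → Knoll → Ridge → Alder.

From Alder: distances to unvisited — Cedar=5, Juniper=9, Ridge=16, Larch=24, Knoll=30. Nearest is Cedar (5).
From Cedar: distances to unvisited — Juniper=4, Ridge=14, Larch=19, Knoll=25. Nearest is Juniper (4).
From Juniper: distances to unvisited — Larch=15, Ridge=17, Knoll=21. Nearest is Larch (15).
From Larch: distances to unvisited — Knoll=18, Ridge=30. Nearest is Knoll (18).
From Knoll: distances to unvisited — Ridge=38. Nearest is Ridge (38).
Return Ridge→Alder: 16.
Total = 5 + 4 + 15 + 18 + 38 + 16 = 96.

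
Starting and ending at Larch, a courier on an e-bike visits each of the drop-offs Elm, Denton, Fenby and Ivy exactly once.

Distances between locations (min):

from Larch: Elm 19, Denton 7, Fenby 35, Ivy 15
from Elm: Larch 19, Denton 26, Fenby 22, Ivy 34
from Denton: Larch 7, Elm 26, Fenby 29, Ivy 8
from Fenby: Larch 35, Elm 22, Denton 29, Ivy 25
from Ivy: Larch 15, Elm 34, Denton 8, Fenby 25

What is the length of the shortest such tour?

Minimum total distance: 81 min.

With 4 stops there are 4!/2 = 12 distinct round trips (a route and its reverse cost the same).
Larch→Elm→Denton→Fenby→Ivy→Larch: 19+26+29+25+15 = 114
Larch→Elm→Denton→Ivy→Fenby→Larch: 19+26+8+25+35 = 113
Larch→Elm→Fenby→Denton→Ivy→Larch: 19+22+29+8+15 = 93
Larch→Elm→Fenby→Ivy→Denton→Larch: 19+22+25+8+7 = 81
Larch→Elm→Ivy→Denton→Fenby→Larch: 19+34+8+29+35 = 125
Larch→Elm→Ivy→Fenby→Denton→Larch: 19+34+25+29+7 = 114
Larch→Denton→Elm→Fenby→Ivy→Larch: 7+26+22+25+15 = 95
Larch→Denton→Elm→Ivy→Fenby→Larch: 7+26+34+25+35 = 127
Larch→Denton→Fenby→Elm→Ivy→Larch: 7+29+22+34+15 = 107
Larch→Denton→Ivy→Elm→Fenby→Larch: 7+8+34+22+35 = 106
Larch→Fenby→Elm→Denton→Ivy→Larch: 35+22+26+8+15 = 106
Larch→Fenby→Denton→Elm→Ivy→Larch: 35+29+26+34+15 = 139
The minimum is 81.
One optimal route: Larch → Elm → Fenby → Ivy → Denton → Larch (or its reverse).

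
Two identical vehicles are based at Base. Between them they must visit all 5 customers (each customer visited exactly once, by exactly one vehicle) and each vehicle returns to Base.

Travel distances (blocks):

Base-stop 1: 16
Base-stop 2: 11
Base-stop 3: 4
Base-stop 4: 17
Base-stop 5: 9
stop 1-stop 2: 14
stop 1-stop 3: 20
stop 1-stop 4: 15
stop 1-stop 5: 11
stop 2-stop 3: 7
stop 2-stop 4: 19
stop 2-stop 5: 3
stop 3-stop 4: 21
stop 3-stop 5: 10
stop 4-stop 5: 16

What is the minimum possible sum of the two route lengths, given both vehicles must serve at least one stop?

Check every non-empty split of the stops between the two vehicles; for each half take its own optimal tour:
  {stop 1} + {stop 2, stop 3, stop 4, stop 5}: 32 + 47 = 79
  {stop 2} + {stop 1, stop 3, stop 4, stop 5}: 22 + 57 = 79
  {stop 1, stop 2} + {stop 3, stop 4, stop 5}: 41 + 47 = 88
  {stop 3} + {stop 1, stop 2, stop 4, stop 5}: 8 + 57 = 65
  {stop 1, stop 3} + {stop 2, stop 4, stop 5}: 40 + 47 = 87
  {stop 2, stop 3} + {stop 1, stop 4, stop 5}: 22 + 52 = 74
  … (15 splits in total)
Best: vehicle 1 Base → stop 3 → Base = 8; vehicle 2 Base → stop 2 → stop 5 → stop 1 → stop 4 → Base = 57; combined 65.

Minimum combined distance: 65 blocks.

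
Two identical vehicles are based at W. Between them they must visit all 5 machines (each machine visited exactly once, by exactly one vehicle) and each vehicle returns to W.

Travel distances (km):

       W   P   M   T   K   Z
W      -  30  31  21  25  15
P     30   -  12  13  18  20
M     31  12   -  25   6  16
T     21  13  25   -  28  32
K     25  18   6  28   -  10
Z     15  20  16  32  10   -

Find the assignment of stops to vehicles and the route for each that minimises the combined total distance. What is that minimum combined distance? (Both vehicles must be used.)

Minimum combined distance: 107 km.

Check every non-empty split of the stops between the two vehicles; for each half take its own optimal tour:
  {P} + {M, T, K, Z}: 60 + 77 = 137
  {M} + {P, T, K, Z}: 62 + 77 = 139
  {P, M} + {T, K, Z}: 73 + 74 = 147
  {T} + {P, M, K, Z}: 42 + 73 = 115
  {P, T} + {M, K, Z}: 64 + 62 = 126
  {M, T} + {P, K, Z}: 77 + 73 = 150
  … (15 splits in total)
  {P, M, T, K} + {Z}: 77 + 30 = 107  ← best
Best: vehicle 1 W → T → P → M → K → W = 77; vehicle 2 W → Z → W = 30; combined 107.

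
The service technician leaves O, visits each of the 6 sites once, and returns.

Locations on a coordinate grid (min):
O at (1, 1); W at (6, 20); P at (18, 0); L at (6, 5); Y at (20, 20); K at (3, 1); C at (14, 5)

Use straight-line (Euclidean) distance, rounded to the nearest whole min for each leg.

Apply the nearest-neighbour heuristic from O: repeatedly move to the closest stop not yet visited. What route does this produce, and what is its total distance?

From O: distances to unvisited — K=2, L=6, C=14, P=17, W=20, Y=27. Nearest is K (2).
From K: distances to unvisited — L=5, C=12, P=15, W=19, Y=25. Nearest is L (5).
From L: distances to unvisited — C=8, P=13, W=15, Y=21. Nearest is C (8).
From C: distances to unvisited — P=6, Y=16, W=17. Nearest is P (6).
From P: distances to unvisited — Y=20, W=23. Nearest is Y (20).
From Y: distances to unvisited — W=14. Nearest is W (14).
Return W→O: 20.
Total = 2 + 5 + 8 + 6 + 20 + 14 + 20 = 75.

Nearest-neighbour total = 75 min; route O → K → L → C → P → Y → W → O.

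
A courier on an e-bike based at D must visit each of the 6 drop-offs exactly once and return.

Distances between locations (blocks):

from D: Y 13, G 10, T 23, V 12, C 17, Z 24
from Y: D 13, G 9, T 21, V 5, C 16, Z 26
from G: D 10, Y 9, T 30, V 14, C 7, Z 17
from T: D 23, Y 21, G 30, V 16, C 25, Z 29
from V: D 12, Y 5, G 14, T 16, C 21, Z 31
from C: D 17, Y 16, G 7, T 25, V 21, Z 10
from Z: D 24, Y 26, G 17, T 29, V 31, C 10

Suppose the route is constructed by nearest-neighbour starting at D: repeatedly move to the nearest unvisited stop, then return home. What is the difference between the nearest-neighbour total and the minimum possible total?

Excess over optimum: 7 blocks.

From D: G=10, V=12, Y=13, C=17, T=23, Z=24 → choose G (10).
From G: C=7, Y=9, V=14, Z=17, T=30 → choose C (7).
From C: Z=10, Y=16, V=21, T=25 → choose Z (10).
From Z: Y=26, T=29, V=31 → choose Y (26).
From Y: V=5, T=21 → choose V (5).
From V: T=16 → choose T (16).
NN route D → G → C → Z → Y → V → T → D costs 97.
Optimal: D → Y → V → T → Z → C → G → D costs 90 (by enumerating all 360 distinct tours).
Excess = 97 − 90 = 7.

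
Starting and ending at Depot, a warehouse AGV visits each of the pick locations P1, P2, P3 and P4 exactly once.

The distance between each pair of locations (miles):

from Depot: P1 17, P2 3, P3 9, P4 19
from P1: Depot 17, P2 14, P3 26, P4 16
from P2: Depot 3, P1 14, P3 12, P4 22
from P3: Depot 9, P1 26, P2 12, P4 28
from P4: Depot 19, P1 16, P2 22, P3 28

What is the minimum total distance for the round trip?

Shortest round trip = 70 miles.

There are 12 distinct closed tours to check (reversals are equivalent).
Depot → P1 → P2 → P3 → P4 → Depot: 17+14+12+28+19 = 90
Depot → P1 → P2 → P4 → P3 → Depot: 17+14+22+28+9 = 90
Depot → P1 → P3 → P2 → P4 → Depot: 17+26+12+22+19 = 96
Depot → P1 → P3 → P4 → P2 → Depot: 17+26+28+22+3 = 96
Depot → P1 → P4 → P2 → P3 → Depot: 17+16+22+12+9 = 76
Depot → P1 → P4 → P3 → P2 → Depot: 17+16+28+12+3 = 76
Depot → P2 → P1 → P3 → P4 → Depot: 3+14+26+28+19 = 90
Depot → P2 → P1 → P4 → P3 → Depot: 3+14+16+28+9 = 70
Depot → P2 → P3 → P1 → P4 → Depot: 3+12+26+16+19 = 76
Depot → P2 → P4 → P1 → P3 → Depot: 3+22+16+26+9 = 76
Depot → P3 → P1 → P2 → P4 → Depot: 9+26+14+22+19 = 90
Depot → P3 → P2 → P1 → P4 → Depot: 9+12+14+16+19 = 70
The minimum is 70.
One optimal route: Depot → P2 → P1 → P4 → P3 → Depot (or its reverse).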